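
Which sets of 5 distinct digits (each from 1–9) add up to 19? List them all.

5 distinct digits from 1–9 sum between 15 and 35.

{1,2,3,4,9}; {1,2,3,5,8}; {1,2,3,6,7}; {1,2,4,5,7}; {1,3,4,5,6}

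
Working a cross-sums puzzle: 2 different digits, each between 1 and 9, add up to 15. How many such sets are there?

2

2 distinct digits from 1–9 sum between 3 and 17.
Enumerating: {6,9}, {7,8}.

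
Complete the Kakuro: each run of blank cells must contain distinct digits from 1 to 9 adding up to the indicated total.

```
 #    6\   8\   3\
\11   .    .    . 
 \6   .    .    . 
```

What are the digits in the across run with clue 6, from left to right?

2 3 1

6 in 3 cells must be {1,2,3}; 3 in 2 cells must be {1,2}.
Nothing is forced directly, so branch on R2C1, whose candidates are 1 or 2. If R2C1 = 1: that forces R1C1 = 5, R1C2 = 2, after which R1C3 would have to be in {4} for the 11 across but in {1,2} for the 3 down — contradiction. So R2C1 = 2.
R1C1 = 6 − 2 = 4 completes the 6 down.
Given what's placed, R2C3 must be 1 to fit the 6 across and 3 down.
R1C3 = 3 − 1 = 2 completes the 3 down.
R2C2 = 6 − 3 = 3 completes the 6 across.
R1C2 = 11 − 6 = 5 completes the 11 across.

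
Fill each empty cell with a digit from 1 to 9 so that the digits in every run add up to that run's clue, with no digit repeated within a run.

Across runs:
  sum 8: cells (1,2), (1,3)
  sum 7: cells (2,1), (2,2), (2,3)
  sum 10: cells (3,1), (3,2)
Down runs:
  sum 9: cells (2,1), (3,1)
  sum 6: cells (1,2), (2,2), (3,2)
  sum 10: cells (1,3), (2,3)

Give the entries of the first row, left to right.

7 in 3 cells must be {1,2,4}; 6 in 3 cells must be {1,2,3}.
Nothing is forced directly, so branch on (2,3), whose candidates are 1 or 2 or 4. If (2,3) = 1: then (1,3) would have to be in {1,2,3,5,6,7} for the 8 across but in {9} for the 10 down — contradiction. If (2,3) = 2: then (1,3) would have to be in {1,2,3,5,6,7} for the 8 across but in {8} for the 10 down — contradiction. So (2,3) = 4.
(1,3) = 10 − 4 = 6 completes the 10 down.
(1,2) = 8 − 6 = 2 completes the 8 across.
(2,2) = 1: the only remaining digit allowed by both the 7 across and the 6 down.
(3,2) = 6 − 3 = 3 completes the 6 down.
(2,1) = 7 − 5 = 2 completes the 7 across.
(3,1) = 10 − 3 = 7 completes the 10 across.

2 6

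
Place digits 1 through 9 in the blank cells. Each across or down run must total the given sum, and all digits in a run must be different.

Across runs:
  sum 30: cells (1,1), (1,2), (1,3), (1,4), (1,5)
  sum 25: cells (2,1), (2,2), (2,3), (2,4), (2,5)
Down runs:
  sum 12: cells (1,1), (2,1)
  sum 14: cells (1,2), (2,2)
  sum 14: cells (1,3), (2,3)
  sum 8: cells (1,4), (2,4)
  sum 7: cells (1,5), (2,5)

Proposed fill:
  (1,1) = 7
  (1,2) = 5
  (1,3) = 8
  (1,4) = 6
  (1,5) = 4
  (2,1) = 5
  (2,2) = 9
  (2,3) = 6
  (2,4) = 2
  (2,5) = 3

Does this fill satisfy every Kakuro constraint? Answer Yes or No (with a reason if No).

Across: 7+5+8+6+4=30; 5+9+6+2+3=25. Down: 7+5=12; 5+9=14; 8+6=14; 6+2=8; 4+3=7. No digit repeats within any run.

Yes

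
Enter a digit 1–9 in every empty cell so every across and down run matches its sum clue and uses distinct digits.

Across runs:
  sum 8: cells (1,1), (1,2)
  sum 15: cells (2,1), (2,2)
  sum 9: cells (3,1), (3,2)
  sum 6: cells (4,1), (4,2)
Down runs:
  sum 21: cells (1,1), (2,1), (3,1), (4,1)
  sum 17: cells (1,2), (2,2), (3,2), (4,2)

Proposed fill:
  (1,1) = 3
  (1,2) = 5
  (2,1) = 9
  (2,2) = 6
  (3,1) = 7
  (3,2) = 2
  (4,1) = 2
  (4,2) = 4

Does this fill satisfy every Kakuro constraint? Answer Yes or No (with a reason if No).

Across: 3+5=8; 9+6=15; 7+2=9; 2+4=6. Down: 3+9+7+2=21; 5+6+2+4=17. No digit repeats within any run.

Yes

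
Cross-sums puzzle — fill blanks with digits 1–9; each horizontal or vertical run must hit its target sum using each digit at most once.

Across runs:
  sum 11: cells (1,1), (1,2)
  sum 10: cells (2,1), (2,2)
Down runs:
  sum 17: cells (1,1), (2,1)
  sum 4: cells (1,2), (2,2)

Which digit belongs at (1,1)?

8

17 in 2 cells must be {8,9}; 4 in 2 cells must be {1,3}.
The 11 across and the 4 down share only 3, so (1,2) = 3.
(2,2) = 4 − 3 = 1 completes the 4 down.
(1,1) = 11 − 3 = 8 completes the 11 across.
(2,1) = 10 − 1 = 9 completes the 10 across.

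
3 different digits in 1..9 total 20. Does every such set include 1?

Counterexample: {3,8,9} sums to 20 without using 1.

No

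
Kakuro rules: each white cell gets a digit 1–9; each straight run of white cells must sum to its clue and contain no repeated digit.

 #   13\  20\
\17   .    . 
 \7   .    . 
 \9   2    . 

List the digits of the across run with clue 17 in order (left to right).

17 in 2 cells must be {8,9}.
Given what's placed, R1C1 must be 8 to fit the 17 across and 13 down.
R1C2 = 17 − 8 = 9 completes the 17 across.
R2C1 = 13 − 10 = 3 completes the 13 down.
R2C2 = 7 − 3 = 4 completes the 7 across.
R3C2 = 9 − 2 = 7 completes the 9 across.

8 9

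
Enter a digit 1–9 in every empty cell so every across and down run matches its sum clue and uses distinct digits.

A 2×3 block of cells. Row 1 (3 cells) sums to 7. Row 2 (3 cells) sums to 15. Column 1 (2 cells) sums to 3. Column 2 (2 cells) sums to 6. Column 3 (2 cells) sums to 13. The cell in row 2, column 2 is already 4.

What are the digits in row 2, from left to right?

2, 4, 9

7 in 3 cells must be {1,2,4}; 3 in 2 cells must be {1,2}.
(1,2) = 6 − 4 = 2 completes the 6 down.
Given what's placed, (1,3) must be 4 to fit the 7 across and 13 down.
(2,1) = 2: the only remaining digit allowed by both the 15 across and the 3 down.
(2,3) = 15 − 6 = 9 completes the 15 across.
(1,1) = 7 − 6 = 1 completes the 7 across.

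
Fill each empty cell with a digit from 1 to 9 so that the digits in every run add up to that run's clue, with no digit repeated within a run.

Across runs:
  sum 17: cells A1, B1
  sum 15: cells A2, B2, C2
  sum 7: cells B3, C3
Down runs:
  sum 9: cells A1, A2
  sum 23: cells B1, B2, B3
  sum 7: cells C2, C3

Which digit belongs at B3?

6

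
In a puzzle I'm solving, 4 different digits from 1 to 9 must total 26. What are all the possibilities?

{2,7,8,9}; {3,6,8,9}; {4,5,8,9}; {4,6,7,9}; {5,6,7,8}

4 distinct digits from 1–9 sum between 10 and 30.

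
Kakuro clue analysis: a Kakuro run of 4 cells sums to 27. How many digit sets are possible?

3

4 distinct digits from 1–9 sum between 10 and 30.
Enumerating: {3,7,8,9}, {4,6,8,9}, {5,6,7,9}.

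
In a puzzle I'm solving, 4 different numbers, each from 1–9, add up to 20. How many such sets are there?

4 distinct digits from 1–9 sum between 10 and 30.

12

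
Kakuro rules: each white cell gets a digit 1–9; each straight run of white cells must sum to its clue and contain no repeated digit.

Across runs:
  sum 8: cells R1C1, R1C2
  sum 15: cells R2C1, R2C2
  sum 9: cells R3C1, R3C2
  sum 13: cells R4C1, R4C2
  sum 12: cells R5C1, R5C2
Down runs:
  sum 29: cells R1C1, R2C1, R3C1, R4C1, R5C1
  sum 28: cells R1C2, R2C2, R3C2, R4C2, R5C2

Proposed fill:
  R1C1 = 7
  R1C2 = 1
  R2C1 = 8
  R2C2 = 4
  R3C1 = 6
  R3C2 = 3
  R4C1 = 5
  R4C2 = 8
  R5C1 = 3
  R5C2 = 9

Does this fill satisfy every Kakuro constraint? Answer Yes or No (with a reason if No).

No — the across run R2C1–R2C2 sums to 12, not 15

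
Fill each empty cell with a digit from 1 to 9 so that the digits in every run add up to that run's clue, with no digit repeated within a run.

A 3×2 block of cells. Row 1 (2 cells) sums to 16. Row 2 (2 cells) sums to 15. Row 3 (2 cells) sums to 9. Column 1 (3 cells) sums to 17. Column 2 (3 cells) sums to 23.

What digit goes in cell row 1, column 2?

16 in 2 cells must be {7,9}; 23 in 3 cells must be {6,8,9}.
The 16 across and the 23 down share only 9, so (1,2) = 9.
(1,1) = 16 − 9 = 7 completes the 16 across.
Nothing is forced directly, so branch on (2,2), whose candidates are 6 or 8. If (2,2) = 8: then (2,1) would have to be in {7} for the 15 across but in {1,2,4,6,8,9} for the 17 down — contradiction. So (2,2) = 6.
(2,1) = 15 − 6 = 9 completes the 15 across.
(3,1) = 17 − 16 = 1 completes the 17 down.
(3,2) = 9 − 1 = 8 completes the 9 across.

9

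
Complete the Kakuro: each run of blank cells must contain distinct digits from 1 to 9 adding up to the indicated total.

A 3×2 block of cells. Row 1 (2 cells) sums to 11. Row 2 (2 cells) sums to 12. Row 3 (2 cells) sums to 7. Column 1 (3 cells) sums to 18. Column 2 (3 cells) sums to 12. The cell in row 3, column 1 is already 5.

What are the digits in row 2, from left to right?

9 3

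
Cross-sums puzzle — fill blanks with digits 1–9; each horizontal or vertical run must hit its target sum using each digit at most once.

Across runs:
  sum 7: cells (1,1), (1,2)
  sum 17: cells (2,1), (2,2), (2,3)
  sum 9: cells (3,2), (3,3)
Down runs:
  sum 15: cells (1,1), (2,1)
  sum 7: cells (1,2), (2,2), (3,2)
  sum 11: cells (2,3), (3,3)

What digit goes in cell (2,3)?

6

7 in 3 cells must be {1,2,4}.
The 7 across and the 15 down share only 6, so (1,1) = 6.
(1,2) = 7 − 6 = 1 completes the 7 across.
(2,1) = 15 − 6 = 9 completes the 15 down.
(2,2) = 2: the only remaining digit allowed by both the 17 across and the 7 down.
(2,3) = 17 − 11 = 6 completes the 17 across.
(3,2) = 7 − 3 = 4 completes the 7 down.
(3,3) = 9 − 4 = 5 completes the 9 across.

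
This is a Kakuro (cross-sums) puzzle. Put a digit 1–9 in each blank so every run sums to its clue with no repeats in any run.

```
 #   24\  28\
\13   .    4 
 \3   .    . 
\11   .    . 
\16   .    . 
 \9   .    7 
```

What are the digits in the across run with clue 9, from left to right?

2 7

3 in 2 cells must be {1,2}; 16 in 2 cells must be {7,9}.
R1C1 = 13 − 4 = 9 completes the 13 across.
Given what's placed, R2C2 must be 2 to fit the 3 across and 28 down.
R4C1 = 7: the only remaining digit allowed by both the 16 across and the 24 down.
R4C2 = 16 − 7 = 9 completes the 16 across.
R5C1 = 9 − 7 = 2 completes the 9 across.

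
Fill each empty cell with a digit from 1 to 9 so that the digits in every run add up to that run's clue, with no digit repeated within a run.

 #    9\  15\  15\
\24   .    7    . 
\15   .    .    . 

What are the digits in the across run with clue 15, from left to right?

1 8 6

24 in 3 cells must be {7,8,9}.
Given what's placed, R1C1 must be 8 to fit the 24 across and 9 down.
R1C3 = 24 − 15 = 9 completes the 24 across.
R2C1 = 9 − 8 = 1 completes the 9 down.
R2C2 = 15 − 7 = 8 completes the 15 down.
R2C3 = 15 − 9 = 6 completes the 15 across.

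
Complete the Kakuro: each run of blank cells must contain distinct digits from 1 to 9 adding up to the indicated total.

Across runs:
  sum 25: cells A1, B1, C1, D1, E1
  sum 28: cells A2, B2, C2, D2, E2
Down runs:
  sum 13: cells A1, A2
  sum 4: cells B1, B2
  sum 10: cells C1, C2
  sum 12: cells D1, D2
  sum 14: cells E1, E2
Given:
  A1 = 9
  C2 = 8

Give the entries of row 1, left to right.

9 1 2 5 8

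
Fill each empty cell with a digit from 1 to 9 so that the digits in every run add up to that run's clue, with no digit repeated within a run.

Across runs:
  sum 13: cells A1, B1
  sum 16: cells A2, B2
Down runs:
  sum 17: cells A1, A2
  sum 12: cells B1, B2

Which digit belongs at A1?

16 in 2 cells must be {7,9}; 17 in 2 cells must be {8,9}.
The 16 across and the 17 down share only 9, so A2 = 9.
B2 = 16 − 9 = 7 completes the 16 across.
A1 = 17 − 9 = 8 completes the 17 down.
B1 = 13 − 8 = 5 completes the 13 across.

8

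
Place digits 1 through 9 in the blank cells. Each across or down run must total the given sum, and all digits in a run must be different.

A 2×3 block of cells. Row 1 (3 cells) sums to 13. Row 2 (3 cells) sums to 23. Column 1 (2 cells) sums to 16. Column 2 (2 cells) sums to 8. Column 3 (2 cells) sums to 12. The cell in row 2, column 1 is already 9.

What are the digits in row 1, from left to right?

7 2 4

23 in 3 cells must be {6,8,9}; 16 in 2 cells must be {7,9}.
(1,1) = 16 − 9 = 7 completes the 16 down.
Given what's placed, (2,2) must be 6 to fit the 23 across and 8 down.
(2,3) = 23 − 15 = 8 completes the 23 across.
(1,2) = 8 − 6 = 2 completes the 8 down.
(1,3) = 13 − 9 = 4 completes the 13 across.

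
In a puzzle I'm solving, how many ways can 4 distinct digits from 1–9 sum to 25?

4 distinct digits from 1–9 sum between 10 and 30.
Enumerating: {1,7,8,9}, {2,6,8,9}, {3,5,8,9}, {3,6,7,9}, {4,5,7,9}, {4,6,7,8}.

6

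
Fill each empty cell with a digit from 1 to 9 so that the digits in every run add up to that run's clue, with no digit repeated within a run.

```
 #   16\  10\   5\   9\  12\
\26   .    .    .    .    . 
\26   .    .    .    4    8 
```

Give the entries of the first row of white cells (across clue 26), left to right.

16 in 2 cells must be {7,9}.
R1C4 = 9 − 4 = 5 completes the 9 down.
R1C5 = 12 − 8 = 4 completes the 12 down.
No cell is forced outright now. R1C3 can only be 1 or 2 or 3 (the digits allowed by both its 26 across and its 5 down). If R1C3 = 1: then R2C3 would have to be in {1,2,3,5,6,7,9} for the 26 across but in {4} for the 5 down — contradiction. If R1C3 = 3: then R1C1 would have to be in {6,8} for the 26 across but in {7,9} for the 16 down — contradiction. So R1C3 = 2.
R2C3 = 5 − 2 = 3 completes the 5 down.
R2C1 = 9: the only remaining digit allowed by both the 26 across and the 16 down.
R2C2 = 26 − 24 = 2 completes the 26 across.
R1C1 = 16 − 9 = 7 completes the 16 down.
R1C2 = 26 − 18 = 8 completes the 26 across.

7 8 2 5 4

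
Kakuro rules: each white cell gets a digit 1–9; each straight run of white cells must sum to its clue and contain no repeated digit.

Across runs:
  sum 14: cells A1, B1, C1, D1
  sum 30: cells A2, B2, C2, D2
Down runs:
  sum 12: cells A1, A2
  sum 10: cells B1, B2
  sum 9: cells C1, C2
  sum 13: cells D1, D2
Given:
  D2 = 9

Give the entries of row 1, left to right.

5 2 3 4

30 in 4 cells must be {6,7,8,9}.
D1 = 13 − 9 = 4 completes the 13 down.
No cell is forced outright now. A2 can only be 7 or 8 (the digits allowed by both its 30 across and its 12 down). If A2 = 8: then A1 would have to be in {1,2,3,5,6,7} for the 14 across but in {4} for the 12 down — contradiction. So A2 = 7.
A1 = 12 − 7 = 5 completes the 12 down.
Nothing is forced directly, so branch on B2, whose candidates are 6 or 8. If B2 = 6: then B1 would have to be in {2,3} for the 14 across but in {4} for the 10 down — contradiction. So B2 = 8.
B1 = 10 − 8 = 2 completes the 10 down.
C1 = 14 − 11 = 3 completes the 14 across.
C2 = 30 − 24 = 6 completes the 30 across.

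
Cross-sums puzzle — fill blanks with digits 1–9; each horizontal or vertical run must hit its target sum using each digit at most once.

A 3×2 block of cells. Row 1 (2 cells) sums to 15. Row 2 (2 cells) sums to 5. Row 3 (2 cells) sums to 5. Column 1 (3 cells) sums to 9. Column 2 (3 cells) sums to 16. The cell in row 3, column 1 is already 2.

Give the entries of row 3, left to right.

Given what's placed, (1,1) must be 6 to fit the 15 across and 9 down.
(1,2) = 15 − 6 = 9 completes the 15 across.
(2,1) = 9 − 8 = 1 completes the 9 down.
(2,2) = 5 − 1 = 4 completes the 5 across.
(3,2) = 5 − 2 = 3 completes the 5 across.

2 3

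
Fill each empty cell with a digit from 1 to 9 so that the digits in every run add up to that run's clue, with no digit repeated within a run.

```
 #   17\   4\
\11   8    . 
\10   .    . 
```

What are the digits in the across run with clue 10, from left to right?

9 1

17 in 2 cells must be {8,9}; 4 in 2 cells must be {1,3}.
R1C2 = 11 − 8 = 3 completes the 11 across.
R2C1 = 17 − 8 = 9 completes the 17 down.
R2C2 = 10 − 9 = 1 completes the 10 across.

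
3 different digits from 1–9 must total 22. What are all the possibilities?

{5,8,9}; {6,7,9}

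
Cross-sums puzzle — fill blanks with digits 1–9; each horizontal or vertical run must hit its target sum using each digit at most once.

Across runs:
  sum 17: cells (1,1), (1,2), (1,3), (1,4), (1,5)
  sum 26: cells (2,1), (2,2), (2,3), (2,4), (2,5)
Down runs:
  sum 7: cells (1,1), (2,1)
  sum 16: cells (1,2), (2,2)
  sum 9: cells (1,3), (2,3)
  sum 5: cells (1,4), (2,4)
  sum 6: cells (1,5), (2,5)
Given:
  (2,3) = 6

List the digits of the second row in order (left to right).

16 in 2 cells must be {7,9}.
Intersecting the 17 across with the 16 down forces (1,2) = 7.
(1,3) = 9 − 6 = 3 completes the 9 down.
(2,2) = 16 − 7 = 9 completes the 16 down.
Nothing is forced directly, so branch on (1,1), whose candidates are 1 or 2 or 4. If (1,1) = 1: then (2,1) would have to be in {1,2,3,4,5,7,8} for the 26 across but in {6} for the 7 down — contradiction. If (1,1) = 4: that forces (2,1) = 3, (2,4) = 1, after which (2,5) would have to be in {7} for the 26 across but in {1,2,4,5} for the 6 down — contradiction. So (1,1) = 2.
(2,1) = 7 − 2 = 5 completes the 7 down.
No cell is forced outright now. (2,4) can only be 2 or 4 (the digits allowed by both its 26 across and its 5 down). If (2,4) = 2: then (1,4) would have to be in {1,4} for the 17 across but in {3} for the 5 down — contradiction. So (2,4) = 4.
(1,4) = 5 − 4 = 1 completes the 5 down.
(1,5) = 17 − 13 = 4 completes the 17 across.
(2,5) = 26 − 24 = 2 completes the 26 across.

5 9 6 4 2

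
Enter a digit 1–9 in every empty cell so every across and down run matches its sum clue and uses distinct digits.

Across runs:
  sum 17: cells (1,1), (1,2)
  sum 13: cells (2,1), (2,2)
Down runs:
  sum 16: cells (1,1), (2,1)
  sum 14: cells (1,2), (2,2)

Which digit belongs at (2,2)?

6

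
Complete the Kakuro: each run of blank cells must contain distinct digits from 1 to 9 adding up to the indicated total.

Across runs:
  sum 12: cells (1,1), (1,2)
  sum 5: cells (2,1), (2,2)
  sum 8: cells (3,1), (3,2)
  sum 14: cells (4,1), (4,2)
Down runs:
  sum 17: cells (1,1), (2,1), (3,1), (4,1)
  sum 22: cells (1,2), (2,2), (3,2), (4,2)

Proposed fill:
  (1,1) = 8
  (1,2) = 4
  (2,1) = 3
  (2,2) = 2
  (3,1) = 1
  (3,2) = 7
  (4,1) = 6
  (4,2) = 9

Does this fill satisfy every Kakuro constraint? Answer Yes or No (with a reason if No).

No — the down run (1,1)–(4,1) sums to 18, not 17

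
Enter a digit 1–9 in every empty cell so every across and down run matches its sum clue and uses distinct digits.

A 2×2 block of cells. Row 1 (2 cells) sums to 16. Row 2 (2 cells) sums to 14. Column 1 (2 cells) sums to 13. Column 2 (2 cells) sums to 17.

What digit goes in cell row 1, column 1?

16 in 2 cells must be {7,9}; 17 in 2 cells must be {8,9}.
The 16 across and the 17 down share only 9, so (1,2) = 9.
(2,2) = 17 − 9 = 8 completes the 17 down.
(1,1) = 16 − 9 = 7 completes the 16 across.
(2,1) = 14 − 8 = 6 completes the 14 across.

7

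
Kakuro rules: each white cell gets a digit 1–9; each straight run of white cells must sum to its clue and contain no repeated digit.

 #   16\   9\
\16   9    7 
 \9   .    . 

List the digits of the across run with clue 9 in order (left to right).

7 2

16 in 2 cells must be {7,9}.
R2C1 = 16 − 9 = 7 completes the 16 down.
R2C2 = 9 − 7 = 2 completes the 9 across.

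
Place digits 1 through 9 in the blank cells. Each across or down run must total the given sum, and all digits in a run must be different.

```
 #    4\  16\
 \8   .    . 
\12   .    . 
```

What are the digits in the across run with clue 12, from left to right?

3, 9

4 in 2 cells must be {1,3}; 16 in 2 cells must be {7,9}.
The 8 across and the 16 down share only 7, so R1C2 = 7.
The 12 across and the 4 down share only 3, so R2C1 = 3.
R2C2 = 12 − 3 = 9 completes the 12 across.
R1C1 = 8 − 7 = 1 completes the 8 across.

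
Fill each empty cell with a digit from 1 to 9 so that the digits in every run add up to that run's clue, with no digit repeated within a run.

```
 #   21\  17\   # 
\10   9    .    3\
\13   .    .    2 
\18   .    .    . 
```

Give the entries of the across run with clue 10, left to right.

9 1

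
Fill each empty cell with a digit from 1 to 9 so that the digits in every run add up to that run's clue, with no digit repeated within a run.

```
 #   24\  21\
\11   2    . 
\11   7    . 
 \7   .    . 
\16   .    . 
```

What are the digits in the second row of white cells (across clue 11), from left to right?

7, 4

16 in 2 cells must be {7,9}.
R1C2 = 11 − 2 = 9 completes the 11 across.
R2C2 = 11 − 7 = 4 completes the 11 across.
R3C1 = 6: the only remaining digit allowed by both the 7 across and the 24 down.
R3C2 = 7 − 6 = 1 completes the 7 across.
R4C1 = 24 − 15 = 9 completes the 24 down.
R4C2 = 16 − 9 = 7 completes the 16 across.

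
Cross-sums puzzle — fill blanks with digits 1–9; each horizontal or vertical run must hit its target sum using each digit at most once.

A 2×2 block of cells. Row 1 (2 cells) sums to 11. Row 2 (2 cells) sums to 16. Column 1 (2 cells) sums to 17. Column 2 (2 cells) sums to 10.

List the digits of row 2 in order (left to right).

16 in 2 cells must be {7,9}; 17 in 2 cells must be {8,9}.
The 16 across and the 17 down share only 9, so (2,1) = 9.
(2,2) = 16 − 9 = 7 completes the 16 across.
(1,1) = 17 − 9 = 8 completes the 17 down.
(1,2) = 11 − 8 = 3 completes the 11 across.

9 7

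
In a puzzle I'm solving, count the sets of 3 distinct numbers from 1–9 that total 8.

2

3 distinct digits from 1–9 sum between 6 and 24.
Enumerating: {1,2,5}, {1,3,4}.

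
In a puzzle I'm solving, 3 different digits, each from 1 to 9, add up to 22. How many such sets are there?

2

3 distinct digits from 1–9 sum between 6 and 24.
Enumerating: {5,8,9}, {6,7,9}.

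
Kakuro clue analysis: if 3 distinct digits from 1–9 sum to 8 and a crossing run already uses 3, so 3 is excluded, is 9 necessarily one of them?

No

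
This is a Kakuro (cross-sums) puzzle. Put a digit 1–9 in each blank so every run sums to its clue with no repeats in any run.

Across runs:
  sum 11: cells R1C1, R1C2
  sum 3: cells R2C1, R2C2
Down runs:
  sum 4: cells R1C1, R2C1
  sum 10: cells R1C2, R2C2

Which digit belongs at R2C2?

2

3 in 2 cells must be {1,2}; 4 in 2 cells must be {1,3}.
The 11 across and the 4 down share only 3, so R1C1 = 3.
R1C2 = 11 − 3 = 8 completes the 11 across.
R2C1 = 4 − 3 = 1 completes the 4 down.
R2C2 = 3 − 1 = 2 completes the 3 across.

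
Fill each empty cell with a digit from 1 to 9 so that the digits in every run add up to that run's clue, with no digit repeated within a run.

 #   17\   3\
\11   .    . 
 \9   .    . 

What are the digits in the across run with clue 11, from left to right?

17 in 2 cells must be {8,9}; 3 in 2 cells must be {1,2}.
The 11 across and the 3 down share only 2, so R1C2 = 2.
The 9 across and the 17 down share only 8, so R2C1 = 8.
R2C2 = 9 − 8 = 1 completes the 9 across.
R1C1 = 11 − 2 = 9 completes the 11 across.

9 2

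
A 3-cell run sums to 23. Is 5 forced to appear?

The only way to make 23 from 3 distinct digits is {6,8,9}, which does not contain 5.

No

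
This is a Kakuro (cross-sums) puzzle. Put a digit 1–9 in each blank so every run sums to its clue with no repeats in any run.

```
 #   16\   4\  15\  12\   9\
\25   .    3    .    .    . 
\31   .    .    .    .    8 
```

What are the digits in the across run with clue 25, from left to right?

7 3 9 5 1

16 in 2 cells must be {7,9}; 4 in 2 cells must be {1,3}.
R1C5 = 9 − 8 = 1 completes the 9 down.
R2C2 = 4 − 3 = 1 completes the 4 down.
No cell is forced outright now. R2C4 can only be 7 or 9 (the digits allowed by both its 31 across and its 12 down). If R2C4 = 9: then R1C4 would have to be in {4,5,6,7,8,9} for the 25 across but in {3} for the 12 down — contradiction. So R2C4 = 7.
R1C4 = 12 − 7 = 5 completes the 12 down.
Given what's placed, R2C1 must be 9 to fit the 31 across and 16 down.
R2C3 = 31 − 25 = 6 completes the 31 across.
R1C1 = 16 − 9 = 7 completes the 16 down.
R1C3 = 25 − 16 = 9 completes the 25 across.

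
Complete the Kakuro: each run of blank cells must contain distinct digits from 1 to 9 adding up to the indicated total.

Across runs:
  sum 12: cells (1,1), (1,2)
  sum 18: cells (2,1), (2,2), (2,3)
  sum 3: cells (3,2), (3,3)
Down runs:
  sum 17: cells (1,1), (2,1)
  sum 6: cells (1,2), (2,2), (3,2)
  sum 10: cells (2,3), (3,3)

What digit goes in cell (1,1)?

9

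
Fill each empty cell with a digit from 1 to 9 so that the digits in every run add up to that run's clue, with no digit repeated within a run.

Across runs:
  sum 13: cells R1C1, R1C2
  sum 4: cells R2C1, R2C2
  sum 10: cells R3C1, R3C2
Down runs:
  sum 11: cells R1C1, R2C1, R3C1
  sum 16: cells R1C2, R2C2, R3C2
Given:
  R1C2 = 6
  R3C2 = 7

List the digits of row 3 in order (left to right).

4 in 2 cells must be {1,3}.
R1C1 = 13 − 6 = 7 completes the 13 across.
R2C2 = 16 − 13 = 3 completes the 16 down.
R3C1 = 10 − 7 = 3 completes the 10 across.
R2C1 = 4 − 3 = 1 completes the 4 across.

3 7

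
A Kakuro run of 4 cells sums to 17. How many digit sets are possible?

9

4 distinct digits from 1–9 sum between 10 and 30.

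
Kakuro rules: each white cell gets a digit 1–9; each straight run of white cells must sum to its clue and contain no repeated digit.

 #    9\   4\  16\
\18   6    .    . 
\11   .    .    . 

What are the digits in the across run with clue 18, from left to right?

4 in 2 cells must be {1,3}; 16 in 2 cells must be {7,9}.
R1C2 = 3: the only remaining digit allowed by both the 18 across and the 4 down.
R1C3 = 18 − 9 = 9 completes the 18 across.
R2C1 = 9 − 6 = 3 completes the 9 down.
R2C2 = 4 − 3 = 1 completes the 4 down.
R2C3 = 11 − 4 = 7 completes the 11 across.

6 3 9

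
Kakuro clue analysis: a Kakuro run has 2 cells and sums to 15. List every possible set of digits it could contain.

2 distinct digits from 1–9 sum between 3 and 17.

{6,9}; {7,8}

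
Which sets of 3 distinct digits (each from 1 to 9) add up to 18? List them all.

{1,8,9}; {2,7,9}; {3,6,9}; {3,7,8}; {4,5,9}; {4,6,8}; {5,6,7}

3 distinct digits from 1–9 sum between 6 and 24.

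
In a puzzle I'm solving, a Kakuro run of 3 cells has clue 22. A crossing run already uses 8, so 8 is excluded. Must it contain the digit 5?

No

The only way to make 22 from 3 distinct digits under that restriction is {6,7,9}, which does not contain 5.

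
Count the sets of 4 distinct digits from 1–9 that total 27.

3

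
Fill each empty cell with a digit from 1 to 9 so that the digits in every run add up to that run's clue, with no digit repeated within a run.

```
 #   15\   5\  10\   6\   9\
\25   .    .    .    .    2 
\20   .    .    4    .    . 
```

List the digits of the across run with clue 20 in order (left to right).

6 2 4 1 7

R1C3 = 10 − 4 = 6 completes the 10 down.
R2C5 = 9 − 2 = 7 completes the 9 down.
Given what's placed, R2C1 must be 6 to fit the 20 across and 15 down.
R1C1 = 15 − 6 = 9 completes the 15 down.
No cell is forced outright now. R1C2 can only be 1 or 3 (the digits allowed by both its 25 across and its 5 down). If R1C2 = 1: then R1C4 would have to be in {7} for the 25 across but in {1,2,4,5} for the 6 down — contradiction. So R1C2 = 3.
R1C4 = 25 − 20 = 5 completes the 25 across.
R2C2 = 5 − 3 = 2 completes the 5 down.
R2C4 = 20 − 19 = 1 completes the 20 across.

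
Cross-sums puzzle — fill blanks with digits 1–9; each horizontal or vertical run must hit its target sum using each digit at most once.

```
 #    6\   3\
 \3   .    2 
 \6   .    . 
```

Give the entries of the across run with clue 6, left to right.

3 in 2 cells must be {1,2}.
R1C1 = 3 − 2 = 1 completes the 3 across.
R2C1 = 6 − 1 = 5 completes the 6 down.
R2C2 = 6 − 5 = 1 completes the 6 across.

5 1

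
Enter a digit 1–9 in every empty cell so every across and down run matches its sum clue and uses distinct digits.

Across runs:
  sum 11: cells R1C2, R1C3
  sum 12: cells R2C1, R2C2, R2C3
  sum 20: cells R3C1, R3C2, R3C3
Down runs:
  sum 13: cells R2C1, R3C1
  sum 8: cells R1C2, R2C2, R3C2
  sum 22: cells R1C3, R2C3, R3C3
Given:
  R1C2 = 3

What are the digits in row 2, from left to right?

R1C3 = 11 − 3 = 8 completes the 11 across.
R3C2 = 4: the only remaining digit allowed by both the 20 across and the 8 down.
R3C3 = 9: the only remaining digit allowed by both the 20 across and the 22 down.
R2C2 = 8 − 7 = 1 completes the 8 down.
R2C3 = 22 − 17 = 5 completes the 22 down.
R3C1 = 20 − 13 = 7 completes the 20 across.
R2C1 = 12 − 6 = 6 completes the 12 across.

6, 1, 5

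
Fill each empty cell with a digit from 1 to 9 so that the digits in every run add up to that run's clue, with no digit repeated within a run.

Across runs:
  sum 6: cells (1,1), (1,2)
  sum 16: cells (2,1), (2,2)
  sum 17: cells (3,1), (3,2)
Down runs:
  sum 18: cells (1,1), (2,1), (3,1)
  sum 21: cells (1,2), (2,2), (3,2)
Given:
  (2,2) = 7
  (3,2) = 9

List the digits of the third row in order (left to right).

16 in 2 cells must be {7,9}; 17 in 2 cells must be {8,9}.
(1,2) = 21 − 16 = 5 completes the 21 down.
(2,1) = 16 − 7 = 9 completes the 16 across.
(3,1) = 17 − 9 = 8 completes the 17 across.
(1,1) = 6 − 5 = 1 completes the 6 across.

8 9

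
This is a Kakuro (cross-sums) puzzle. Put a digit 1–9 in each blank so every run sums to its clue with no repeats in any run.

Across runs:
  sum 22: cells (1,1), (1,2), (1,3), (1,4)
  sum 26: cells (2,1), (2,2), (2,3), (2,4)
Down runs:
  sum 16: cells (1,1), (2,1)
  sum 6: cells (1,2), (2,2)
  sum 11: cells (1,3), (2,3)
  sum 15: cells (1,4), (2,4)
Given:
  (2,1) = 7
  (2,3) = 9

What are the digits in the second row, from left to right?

16 in 2 cells must be {7,9}.
(1,1) = 16 − 7 = 9 completes the 16 down.
(1,3) = 11 − 9 = 2 completes the 11 down.
Nothing is forced directly, so branch on (2,2), whose candidates are 2 or 4. If (2,2) = 4: then (1,2) would have to be in {3,4,5,6,7,8} for the 22 across but in {2} for the 6 down — contradiction. So (2,2) = 2.
(1,2) = 6 − 2 = 4 completes the 6 down.
(1,4) = 22 − 15 = 7 completes the 22 across.
(2,4) = 26 − 18 = 8 completes the 26 across.

7 2 9 8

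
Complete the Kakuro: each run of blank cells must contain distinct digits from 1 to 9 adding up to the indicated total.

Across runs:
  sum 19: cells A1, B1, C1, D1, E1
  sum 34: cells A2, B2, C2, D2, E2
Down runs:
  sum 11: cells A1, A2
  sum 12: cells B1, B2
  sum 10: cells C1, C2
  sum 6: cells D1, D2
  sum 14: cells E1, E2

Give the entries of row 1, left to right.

3, 5, 1, 2, 8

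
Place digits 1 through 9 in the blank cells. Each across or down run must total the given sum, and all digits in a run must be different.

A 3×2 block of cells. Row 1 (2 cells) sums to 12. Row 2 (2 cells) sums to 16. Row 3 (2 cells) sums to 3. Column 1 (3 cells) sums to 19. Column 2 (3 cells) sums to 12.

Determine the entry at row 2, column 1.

9

16 in 2 cells must be {7,9}; 3 in 2 cells must be {1,2}.
The 3 across and the 19 down share only 2, so (3,1) = 2.
(3,2) = 3 − 2 = 1 completes the 3 across.
Given what's placed, (2,1) must be 9 to fit the 16 across and 19 down.
(2,2) = 16 − 9 = 7 completes the 16 across.
(1,1) = 19 − 11 = 8 completes the 19 down.
(1,2) = 12 − 8 = 4 completes the 12 across.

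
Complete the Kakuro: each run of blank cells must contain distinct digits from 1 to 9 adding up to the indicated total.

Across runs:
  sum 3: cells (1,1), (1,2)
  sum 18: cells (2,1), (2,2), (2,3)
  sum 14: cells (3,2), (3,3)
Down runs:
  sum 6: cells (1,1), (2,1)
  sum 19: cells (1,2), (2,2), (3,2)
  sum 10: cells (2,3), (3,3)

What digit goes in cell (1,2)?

2

3 in 2 cells must be {1,2}.
The 3 across and the 19 down share only 2, so (1,2) = 2.
(1,1) = 3 − 2 = 1 completes the 3 across.
(2,1) = 6 − 1 = 5 completes the 6 down.
(2,2) = 9: the only remaining digit allowed by both the 18 across and the 19 down.
(2,3) = 18 − 14 = 4 completes the 18 across.
(3,2) = 19 − 11 = 8 completes the 19 down.
(3,3) = 14 − 8 = 6 completes the 14 across.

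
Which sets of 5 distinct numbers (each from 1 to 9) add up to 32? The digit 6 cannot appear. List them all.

{3,5,7,8,9}

5 distinct digits from 1–9 sum between 15 and 35.
Dropping sets that contain 6.
Only one set works: {3,5,7,8,9}.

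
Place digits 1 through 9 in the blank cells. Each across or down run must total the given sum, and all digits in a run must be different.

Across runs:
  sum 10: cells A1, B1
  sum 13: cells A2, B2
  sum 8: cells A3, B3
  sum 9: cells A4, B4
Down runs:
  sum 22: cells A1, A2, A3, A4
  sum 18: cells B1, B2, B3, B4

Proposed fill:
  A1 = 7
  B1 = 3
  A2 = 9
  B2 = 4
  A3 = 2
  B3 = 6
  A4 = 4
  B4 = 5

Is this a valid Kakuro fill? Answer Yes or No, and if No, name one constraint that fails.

Across: 7+3=10; 9+4=13; 2+6=8; 4+5=9. Down: 7+9+2+4=22; 3+4+6+5=18. No digit repeats within any run.

Yes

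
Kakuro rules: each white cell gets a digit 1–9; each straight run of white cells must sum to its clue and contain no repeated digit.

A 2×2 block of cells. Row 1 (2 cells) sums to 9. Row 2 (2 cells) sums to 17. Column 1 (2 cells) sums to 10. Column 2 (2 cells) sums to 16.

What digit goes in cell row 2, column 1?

8

17 in 2 cells must be {8,9}; 16 in 2 cells must be {7,9}.
The 9 across and the 16 down share only 7, so (1,2) = 7.
(2,2) = 16 − 7 = 9 completes the 16 down.
(1,1) = 9 − 7 = 2 completes the 9 across.
(2,1) = 17 − 9 = 8 completes the 17 across.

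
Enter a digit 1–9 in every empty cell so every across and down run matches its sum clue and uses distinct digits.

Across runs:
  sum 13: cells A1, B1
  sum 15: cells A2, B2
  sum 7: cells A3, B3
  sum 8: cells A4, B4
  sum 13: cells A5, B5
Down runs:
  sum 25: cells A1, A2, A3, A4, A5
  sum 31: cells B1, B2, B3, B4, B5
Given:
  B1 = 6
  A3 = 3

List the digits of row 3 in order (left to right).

3, 4

A1 = 13 − 6 = 7 completes the 13 across.
B3 = 7 − 3 = 4 completes the 7 across.
Nothing is forced directly, so branch on B4, whose candidates are 5 or 7. If B4 = 5: then A4 would have to be in {3} for the 8 across but in {1,2,4,5,6,8,9} for the 25 down — contradiction. So B4 = 7.
B2 = 9: the only remaining digit allowed by both the 15 across and the 31 down.
A4 = 8 − 7 = 1 completes the 8 across.
B5 = 31 − 26 = 5 completes the 31 down.
A2 = 15 − 9 = 6 completes the 15 across.
A5 = 13 − 5 = 8 completes the 13 across.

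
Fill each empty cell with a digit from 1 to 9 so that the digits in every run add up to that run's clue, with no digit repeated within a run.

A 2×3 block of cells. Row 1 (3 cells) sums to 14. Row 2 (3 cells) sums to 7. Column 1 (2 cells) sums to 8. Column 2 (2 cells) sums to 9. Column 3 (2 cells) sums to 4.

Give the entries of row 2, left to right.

7 in 3 cells must be {1,2,4}; 4 in 2 cells must be {1,3}.
The 7 across and the 4 down share only 1, so (2,3) = 1.
(1,3) = 4 − 1 = 3 completes the 4 down.
Given what's placed, (2,1) must be 2 to fit the 7 across and 8 down.
(2,2) = 7 − 3 = 4 completes the 7 across.
(1,1) = 8 − 2 = 6 completes the 8 down.
(1,2) = 14 − 9 = 5 completes the 14 across.

2, 4, 1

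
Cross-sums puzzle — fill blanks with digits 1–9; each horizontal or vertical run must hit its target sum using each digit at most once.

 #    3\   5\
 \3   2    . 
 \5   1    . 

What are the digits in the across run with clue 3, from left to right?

3 in 2 cells must be {1,2}.
R1C2 = 3 − 2 = 1 completes the 3 across.
R2C2 = 5 − 1 = 4 completes the 5 across.

2, 1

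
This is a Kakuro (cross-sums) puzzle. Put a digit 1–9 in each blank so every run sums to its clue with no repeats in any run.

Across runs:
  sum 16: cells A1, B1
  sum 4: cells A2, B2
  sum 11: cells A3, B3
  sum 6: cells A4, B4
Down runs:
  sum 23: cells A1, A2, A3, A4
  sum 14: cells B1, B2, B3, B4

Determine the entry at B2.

16 in 2 cells must be {7,9}; 4 in 2 cells must be {1,3}.
Only 7 fits B1 under both its across sum 16 and down sum 14.
Given what's placed, B2 must be 1 to fit the 4 across and 14 down.

1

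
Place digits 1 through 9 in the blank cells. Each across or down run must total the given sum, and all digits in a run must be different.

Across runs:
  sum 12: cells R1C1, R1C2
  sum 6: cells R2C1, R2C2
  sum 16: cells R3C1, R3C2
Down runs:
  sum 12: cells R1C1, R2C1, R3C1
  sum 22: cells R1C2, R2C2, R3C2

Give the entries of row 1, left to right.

4, 8

16 in 2 cells must be {7,9}.
The 6 across and the 22 down share only 5, so R2C2 = 5.
Given what's placed, R3C2 must be 9 to fit the 16 across and 22 down.
R1C2 = 22 − 14 = 8 completes the 22 down.
R2C1 = 6 − 5 = 1 completes the 6 across.
R3C1 = 16 − 9 = 7 completes the 16 across.
R1C1 = 12 − 8 = 4 completes the 12 across.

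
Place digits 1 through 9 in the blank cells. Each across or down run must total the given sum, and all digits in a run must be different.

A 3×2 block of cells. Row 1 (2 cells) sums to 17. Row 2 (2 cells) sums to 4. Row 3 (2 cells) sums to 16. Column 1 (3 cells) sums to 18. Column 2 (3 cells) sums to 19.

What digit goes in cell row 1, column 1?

8

17 in 2 cells must be {8,9}; 4 in 2 cells must be {1,3}; 16 in 2 cells must be {7,9}.
The 4 across and the 19 down share only 3, so (2,2) = 3.
Given what's placed, (1,2) must be 9 to fit the 17 across and 19 down.
(2,1) = 4 − 3 = 1 completes the 4 across.
(3,1) = 9: the only remaining digit allowed by both the 16 across and the 18 down.
(3,2) = 16 − 9 = 7 completes the 16 across.
(1,1) = 17 − 9 = 8 completes the 17 across.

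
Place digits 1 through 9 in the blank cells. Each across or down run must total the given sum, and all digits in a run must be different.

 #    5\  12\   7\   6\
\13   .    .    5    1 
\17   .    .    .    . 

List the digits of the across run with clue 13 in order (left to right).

R2C3 = 7 − 5 = 2 completes the 7 down.
R2C4 = 6 − 1 = 5 completes the 6 down.
Nothing is forced directly, so branch on R1C1, whose candidates are 3 or 4. If R1C1 = 3: that forces R1C2 = 4, after which R2C1 would have to be in {1,3,4,6,7,9} for the 17 across but in {2} for the 5 down — contradiction. So R1C1 = 4.
R1C2 = 13 − 10 = 3 completes the 13 across.
R2C1 = 5 − 4 = 1 completes the 5 down.
R2C2 = 17 − 8 = 9 completes the 17 across.

4 3 5 1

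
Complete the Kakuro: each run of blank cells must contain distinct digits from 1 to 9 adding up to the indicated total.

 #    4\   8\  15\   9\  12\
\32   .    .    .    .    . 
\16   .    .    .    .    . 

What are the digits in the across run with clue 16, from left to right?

16 in 5 cells must be {1,2,3,4,6}; 4 in 2 cells must be {1,3}.
Only 3 fits R1C1 under both its across sum 32 and down sum 4.
R2C1 = 4 − 3 = 1 completes the 4 down.
Given what's placed, R2C3 must be 6 to fit the 16 across and 15 down.
R1C3 = 15 − 6 = 9 completes the 15 down.
No cell is forced outright now. R1C2 can only be 5 or 7 (the digits allowed by both its 32 across and its 8 down). If R1C2 = 7: then R2C2 would have to be in {2,3,4} for the 16 across but in {1} for the 8 down — contradiction. So R1C2 = 5.
R2C2 = 8 − 5 = 3 completes the 8 down.
Given what's placed, R2C5 must be 4 to fit the 16 across and 12 down.
R1C5 = 12 − 4 = 8 completes the 12 down.
R2C4 = 16 − 14 = 2 completes the 16 across.

1 3 6 2 4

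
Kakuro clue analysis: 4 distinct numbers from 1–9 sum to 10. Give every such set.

4 distinct digits from 1–9 sum between 10 and 30.
Only one set works: {1,2,3,4}.

{1,2,3,4}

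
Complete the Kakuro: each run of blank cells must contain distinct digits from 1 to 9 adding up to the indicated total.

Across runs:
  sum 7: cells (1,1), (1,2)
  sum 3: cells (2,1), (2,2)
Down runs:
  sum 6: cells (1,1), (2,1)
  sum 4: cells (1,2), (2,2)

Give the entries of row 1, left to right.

4, 3

3 in 2 cells must be {1,2}; 4 in 2 cells must be {1,3}.
The 3 across and the 4 down share only 1, so (2,2) = 1.
(1,2) = 4 − 1 = 3 completes the 4 down.
(2,1) = 3 − 1 = 2 completes the 3 across.
(1,1) = 7 − 3 = 4 completes the 7 across.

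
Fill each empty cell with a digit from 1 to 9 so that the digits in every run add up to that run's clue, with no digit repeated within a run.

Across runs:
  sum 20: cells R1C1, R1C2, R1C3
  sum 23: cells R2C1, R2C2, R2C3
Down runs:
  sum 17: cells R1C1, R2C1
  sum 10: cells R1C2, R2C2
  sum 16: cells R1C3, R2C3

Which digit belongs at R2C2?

6

23 in 3 cells must be {6,8,9}; 17 in 2 cells must be {8,9}; 16 in 2 cells must be {7,9}.
The 23 across and the 16 down share only 9, so R2C3 = 9.
R1C3 = 16 − 9 = 7 completes the 16 down.
Given what's placed, R2C1 must be 8 to fit the 23 across and 17 down.
R2C2 = 23 − 17 = 6 completes the 23 across.
R1C1 = 17 − 8 = 9 completes the 17 down.
R1C2 = 20 − 16 = 4 completes the 20 across.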